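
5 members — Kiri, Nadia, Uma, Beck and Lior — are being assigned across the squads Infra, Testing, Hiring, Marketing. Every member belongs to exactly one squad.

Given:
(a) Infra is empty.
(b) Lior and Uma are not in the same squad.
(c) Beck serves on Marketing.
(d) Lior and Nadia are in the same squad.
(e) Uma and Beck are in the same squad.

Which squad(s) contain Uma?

Uma: Marketing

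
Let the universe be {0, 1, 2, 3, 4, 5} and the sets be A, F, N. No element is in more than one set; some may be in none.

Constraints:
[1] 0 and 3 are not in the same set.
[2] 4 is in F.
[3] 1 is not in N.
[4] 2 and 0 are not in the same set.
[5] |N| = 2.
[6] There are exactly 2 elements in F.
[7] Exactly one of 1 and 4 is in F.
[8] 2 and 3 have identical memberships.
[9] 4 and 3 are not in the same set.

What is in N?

N = {2, 3}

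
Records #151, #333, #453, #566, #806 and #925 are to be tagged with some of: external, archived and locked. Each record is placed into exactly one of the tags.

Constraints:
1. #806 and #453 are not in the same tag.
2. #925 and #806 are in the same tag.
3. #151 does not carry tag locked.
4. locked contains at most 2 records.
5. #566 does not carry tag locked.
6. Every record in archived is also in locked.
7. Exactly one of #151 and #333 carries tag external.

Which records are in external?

external = {#151, #566, #806, #925}

From (3): #151 ∉ locked.
From (5): #566 ∉ locked.
(6) contrapositive: #151 ∉ archived.
(6) contrapositive: #566 ∉ archived.
Only one tag left: #151 ∈ external.
Only one tag left: #566 ∈ external.
(7) (exactly one): #333 ∉ external.
Suppose #453 ∈ external: no assignment then satisfies all the clues, so #453 ∉ external.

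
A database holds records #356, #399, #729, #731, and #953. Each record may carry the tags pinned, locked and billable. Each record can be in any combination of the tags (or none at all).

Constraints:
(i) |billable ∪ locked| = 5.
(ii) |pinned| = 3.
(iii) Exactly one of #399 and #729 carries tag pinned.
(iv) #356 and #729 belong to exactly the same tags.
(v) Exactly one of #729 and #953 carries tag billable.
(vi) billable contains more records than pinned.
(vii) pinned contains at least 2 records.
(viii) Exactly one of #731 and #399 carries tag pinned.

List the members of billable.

billable = {#356, #399, #729, #731}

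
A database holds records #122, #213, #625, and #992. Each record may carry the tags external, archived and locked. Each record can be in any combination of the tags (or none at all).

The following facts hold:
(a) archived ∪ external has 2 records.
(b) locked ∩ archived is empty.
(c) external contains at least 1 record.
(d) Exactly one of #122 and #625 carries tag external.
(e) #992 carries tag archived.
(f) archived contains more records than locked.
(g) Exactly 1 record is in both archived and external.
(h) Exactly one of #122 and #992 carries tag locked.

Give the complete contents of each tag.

external = {#625}; archived = {#625, #992}; locked = {#122}

From (e): #992 ∈ archived.
(b) (disjoint): #992 ∉ locked.
(h) (exactly one): #122 ∈ locked.
(b) (disjoint): #122 ∉ archived.
Suppose #122 ∈ external: no assignment then satisfies all the clues, so #122 ∉ external.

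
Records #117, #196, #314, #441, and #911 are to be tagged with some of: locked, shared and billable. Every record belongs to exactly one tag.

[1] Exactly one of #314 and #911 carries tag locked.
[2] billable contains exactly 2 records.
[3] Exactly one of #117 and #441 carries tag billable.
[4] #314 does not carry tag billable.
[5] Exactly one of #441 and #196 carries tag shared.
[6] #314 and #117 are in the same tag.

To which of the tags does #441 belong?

#441: billable

From (4): #314 ∉ billable.
(6): #117 matches #314: #117 ∉ billable.
(3) (exactly one): #441 ∈ billable.
(5) (exactly one): #196 ∈ shared.
(2): only 2 candidates remain for billable, so all are in.
(1) (exactly one): #314 ∈ locked.
(6): #117 matches #314: #117 ∈ locked.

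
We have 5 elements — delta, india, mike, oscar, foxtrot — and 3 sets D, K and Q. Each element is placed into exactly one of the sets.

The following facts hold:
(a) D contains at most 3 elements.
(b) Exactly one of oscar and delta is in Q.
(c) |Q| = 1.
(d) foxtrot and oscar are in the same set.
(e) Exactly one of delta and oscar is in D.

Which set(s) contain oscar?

oscar: D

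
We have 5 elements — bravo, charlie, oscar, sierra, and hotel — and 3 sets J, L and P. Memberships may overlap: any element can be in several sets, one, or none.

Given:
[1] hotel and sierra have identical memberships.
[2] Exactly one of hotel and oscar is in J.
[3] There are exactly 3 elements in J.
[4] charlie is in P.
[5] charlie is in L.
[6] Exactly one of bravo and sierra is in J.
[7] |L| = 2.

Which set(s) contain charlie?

charlie: J, L, P

From (4): charlie ∈ P.
From (5): charlie ∈ L.
Suppose charlie ∉ J: no assignment then satisfies all the clues, so charlie ∈ J.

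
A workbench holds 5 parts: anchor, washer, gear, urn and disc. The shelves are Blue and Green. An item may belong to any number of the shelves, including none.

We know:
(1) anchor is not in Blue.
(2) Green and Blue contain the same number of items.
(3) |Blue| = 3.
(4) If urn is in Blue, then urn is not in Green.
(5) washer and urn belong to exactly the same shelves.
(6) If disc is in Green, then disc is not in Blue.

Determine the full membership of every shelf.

Blue = {gear, urn, washer}; Green = {anchor, disc, gear}

From (1): anchor ∉ Blue.
Suppose anchor ∉ Green: no assignment then satisfies all the clues, so anchor ∈ Green.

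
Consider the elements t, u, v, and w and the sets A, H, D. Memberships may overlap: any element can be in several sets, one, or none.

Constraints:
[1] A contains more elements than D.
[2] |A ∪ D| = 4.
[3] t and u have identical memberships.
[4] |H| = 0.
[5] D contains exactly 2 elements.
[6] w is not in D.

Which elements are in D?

D = {t, u}

From (6): w ∉ D.
(4): H already has 0, so the rest are out.
Suppose t ∉ D: no assignment then satisfies all the clues, so t ∈ D.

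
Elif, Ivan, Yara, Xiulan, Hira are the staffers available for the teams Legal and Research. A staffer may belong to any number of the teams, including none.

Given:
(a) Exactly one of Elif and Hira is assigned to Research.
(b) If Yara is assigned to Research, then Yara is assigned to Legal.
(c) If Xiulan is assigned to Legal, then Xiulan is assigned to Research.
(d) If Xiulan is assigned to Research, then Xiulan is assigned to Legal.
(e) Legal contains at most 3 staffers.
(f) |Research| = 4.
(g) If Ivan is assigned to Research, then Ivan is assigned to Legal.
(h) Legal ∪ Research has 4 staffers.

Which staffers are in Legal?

Legal = {Ivan, Xiulan, Yara}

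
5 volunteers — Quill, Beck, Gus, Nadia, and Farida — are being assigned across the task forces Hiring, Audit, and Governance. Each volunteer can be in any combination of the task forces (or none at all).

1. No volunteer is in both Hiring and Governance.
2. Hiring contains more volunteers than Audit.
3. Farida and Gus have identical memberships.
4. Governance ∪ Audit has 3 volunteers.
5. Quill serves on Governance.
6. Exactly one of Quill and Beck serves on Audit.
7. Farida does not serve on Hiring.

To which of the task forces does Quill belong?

From (5): Quill ∈ Governance.
From (7): Farida ∉ Hiring.
(1) (disjoint): Quill ∉ Hiring.
(3): Gus matches Farida: Gus ∉ Hiring.
Suppose Quill ∉ Audit: no assignment then satisfies all the clues, so Quill ∈ Audit.

Quill: Audit, Governance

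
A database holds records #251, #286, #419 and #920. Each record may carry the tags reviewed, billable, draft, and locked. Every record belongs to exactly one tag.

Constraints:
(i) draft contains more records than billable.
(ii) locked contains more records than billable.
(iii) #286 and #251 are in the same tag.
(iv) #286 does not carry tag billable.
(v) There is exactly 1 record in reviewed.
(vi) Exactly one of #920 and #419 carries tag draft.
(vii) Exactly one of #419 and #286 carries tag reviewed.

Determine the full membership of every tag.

reviewed = {#419}; billable = {}; draft = {#920}; locked = {#251, #286}

From (iv): #286 ∉ billable.
(iii): #251 matches #286: #251 ∉ billable.
Suppose #251 ∈ reviewed: no assignment then satisfies all the clues, so #251 ∉ reviewed.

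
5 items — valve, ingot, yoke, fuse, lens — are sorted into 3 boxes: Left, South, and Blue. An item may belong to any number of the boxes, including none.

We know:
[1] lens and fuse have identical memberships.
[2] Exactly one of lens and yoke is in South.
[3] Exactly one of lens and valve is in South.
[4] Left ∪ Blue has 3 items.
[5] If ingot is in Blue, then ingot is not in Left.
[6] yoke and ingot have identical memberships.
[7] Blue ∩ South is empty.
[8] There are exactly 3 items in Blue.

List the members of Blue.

Blue = {ingot, valve, yoke}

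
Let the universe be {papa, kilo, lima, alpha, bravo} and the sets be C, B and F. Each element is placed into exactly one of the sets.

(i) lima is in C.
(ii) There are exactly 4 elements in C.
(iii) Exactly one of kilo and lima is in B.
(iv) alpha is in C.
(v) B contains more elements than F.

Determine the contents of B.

B = {kilo}

From (i): lima ∈ C.
From (iv): alpha ∈ C.
(iii) (exactly one): kilo ∈ B.
(ii): only 4 candidates remain for C, so all are in.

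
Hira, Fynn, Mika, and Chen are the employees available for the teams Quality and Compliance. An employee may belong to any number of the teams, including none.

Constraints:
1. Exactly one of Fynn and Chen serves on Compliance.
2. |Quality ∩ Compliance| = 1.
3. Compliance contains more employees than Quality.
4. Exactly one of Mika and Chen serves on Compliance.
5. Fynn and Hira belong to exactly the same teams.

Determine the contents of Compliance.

Compliance = {Fynn, Hira, Mika}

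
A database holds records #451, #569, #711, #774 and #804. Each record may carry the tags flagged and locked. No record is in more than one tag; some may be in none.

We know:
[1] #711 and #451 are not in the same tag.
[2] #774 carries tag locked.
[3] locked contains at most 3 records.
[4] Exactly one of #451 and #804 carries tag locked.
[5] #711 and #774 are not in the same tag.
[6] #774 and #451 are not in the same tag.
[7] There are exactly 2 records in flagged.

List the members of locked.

locked = {#774, #804}

From (2): #774 ∈ locked.
(5): #711 ∉ locked.
(6): #451 ∉ locked.
(4) (exactly one): #804 ∈ locked.
Suppose #569 ∈ locked: no assignment then satisfies all the clues, so #569 ∉ locked.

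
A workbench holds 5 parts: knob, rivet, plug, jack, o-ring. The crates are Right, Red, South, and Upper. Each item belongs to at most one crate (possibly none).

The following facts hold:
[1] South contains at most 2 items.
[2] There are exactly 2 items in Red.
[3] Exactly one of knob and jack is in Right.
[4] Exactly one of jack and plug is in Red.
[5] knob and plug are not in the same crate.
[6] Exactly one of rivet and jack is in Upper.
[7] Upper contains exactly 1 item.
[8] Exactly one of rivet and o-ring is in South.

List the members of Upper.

Upper = {jack}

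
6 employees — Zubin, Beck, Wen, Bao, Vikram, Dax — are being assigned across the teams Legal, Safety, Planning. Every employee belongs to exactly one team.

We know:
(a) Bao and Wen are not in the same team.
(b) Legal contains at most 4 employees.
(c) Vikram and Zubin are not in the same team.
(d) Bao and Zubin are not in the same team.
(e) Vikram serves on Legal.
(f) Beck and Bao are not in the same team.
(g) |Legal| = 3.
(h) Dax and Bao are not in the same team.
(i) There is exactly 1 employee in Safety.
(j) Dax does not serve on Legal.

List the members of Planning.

Planning = {Dax, Zubin}

From (e): Vikram ∈ Legal.
From (j): Dax ∉ Legal.
(c): Zubin ∉ Legal.
Suppose Zubin ∉ Planning: no assignment then satisfies all the clues, so Zubin ∈ Planning.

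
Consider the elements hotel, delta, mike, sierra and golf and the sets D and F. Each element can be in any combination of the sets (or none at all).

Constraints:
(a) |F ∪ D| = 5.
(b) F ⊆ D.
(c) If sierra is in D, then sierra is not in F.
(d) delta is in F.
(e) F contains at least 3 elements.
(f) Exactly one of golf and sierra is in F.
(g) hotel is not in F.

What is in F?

F = {delta, golf, mike}

From (d): delta ∈ F.
From (g): hotel ∉ F.
(b) with delta ∈ F: delta ∈ D.
Suppose mike ∉ F: no assignment then satisfies all the clues, so mike ∈ F.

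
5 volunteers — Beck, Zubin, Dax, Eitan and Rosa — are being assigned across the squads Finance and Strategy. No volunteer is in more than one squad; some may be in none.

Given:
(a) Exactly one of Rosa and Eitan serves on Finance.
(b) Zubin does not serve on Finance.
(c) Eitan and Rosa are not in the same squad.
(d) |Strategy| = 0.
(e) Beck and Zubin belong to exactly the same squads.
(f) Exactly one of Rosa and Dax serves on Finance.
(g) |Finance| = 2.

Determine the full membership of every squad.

Finance = {Dax, Eitan}; Strategy = {}

From (b): Zubin ∉ Finance.
(d): Strategy already has 0, so the rest are out.
(e): Beck matches Zubin: Beck ∉ Finance.
Suppose Dax ∉ Finance: no assignment then satisfies all the clues, so Dax ∈ Finance.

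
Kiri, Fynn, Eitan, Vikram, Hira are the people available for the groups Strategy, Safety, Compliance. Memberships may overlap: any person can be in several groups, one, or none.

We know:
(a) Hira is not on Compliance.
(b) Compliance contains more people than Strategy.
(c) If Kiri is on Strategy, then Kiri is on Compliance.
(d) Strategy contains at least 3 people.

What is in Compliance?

Compliance = {Eitan, Fynn, Kiri, Vikram}

From (a): Hira ∉ Compliance.
Suppose Kiri ∉ Compliance: no assignment then satisfies all the clues, so Kiri ∈ Compliance.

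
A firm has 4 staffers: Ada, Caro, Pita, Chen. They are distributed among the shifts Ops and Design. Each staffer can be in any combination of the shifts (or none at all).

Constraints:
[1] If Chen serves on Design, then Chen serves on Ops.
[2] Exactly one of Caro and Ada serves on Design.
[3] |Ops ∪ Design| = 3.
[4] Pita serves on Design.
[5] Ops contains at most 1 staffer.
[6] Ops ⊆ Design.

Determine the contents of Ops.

From (4): Pita ∈ Design.
Suppose Ada ∈ Ops: no assignment then satisfies all the clues, so Ada ∉ Ops.

Ops = {Chen}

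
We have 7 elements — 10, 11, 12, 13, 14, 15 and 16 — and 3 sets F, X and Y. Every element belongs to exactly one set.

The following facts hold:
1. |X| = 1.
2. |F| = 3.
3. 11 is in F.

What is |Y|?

3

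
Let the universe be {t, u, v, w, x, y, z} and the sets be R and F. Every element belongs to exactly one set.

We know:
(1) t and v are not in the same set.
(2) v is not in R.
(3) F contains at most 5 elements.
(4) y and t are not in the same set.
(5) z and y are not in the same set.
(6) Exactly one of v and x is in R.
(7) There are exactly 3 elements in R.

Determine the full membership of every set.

From (2): v ∉ R.
(6) (exactly one): x ∈ R.
Only one set left: v ∈ F.
(1): t ∉ F.
Only one set left: t ∈ R.
(4): y ∉ R.
Only one set left: y ∈ F.
(5): z ∉ F.
Only one set left: z ∈ R.
(7): R already has 3, so the rest are out.
Only one set left: u ∈ F.
Only one set left: w ∈ F.

R = {t, x, z}; F = {u, v, w, y}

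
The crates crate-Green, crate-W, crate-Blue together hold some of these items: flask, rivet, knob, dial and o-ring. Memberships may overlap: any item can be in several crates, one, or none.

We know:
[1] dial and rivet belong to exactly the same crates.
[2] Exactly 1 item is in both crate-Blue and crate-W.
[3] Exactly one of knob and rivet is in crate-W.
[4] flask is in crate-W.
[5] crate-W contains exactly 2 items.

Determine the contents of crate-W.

crate-W = {flask, knob}

From (4): flask ∈ crate-W.
Suppose rivet ∈ crate-W: no assignment then satisfies all the clues, so rivet ∉ crate-W.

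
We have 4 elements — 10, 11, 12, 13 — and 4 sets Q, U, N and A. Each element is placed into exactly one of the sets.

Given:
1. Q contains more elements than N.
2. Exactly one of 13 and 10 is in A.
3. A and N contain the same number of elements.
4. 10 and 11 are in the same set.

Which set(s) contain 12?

12: N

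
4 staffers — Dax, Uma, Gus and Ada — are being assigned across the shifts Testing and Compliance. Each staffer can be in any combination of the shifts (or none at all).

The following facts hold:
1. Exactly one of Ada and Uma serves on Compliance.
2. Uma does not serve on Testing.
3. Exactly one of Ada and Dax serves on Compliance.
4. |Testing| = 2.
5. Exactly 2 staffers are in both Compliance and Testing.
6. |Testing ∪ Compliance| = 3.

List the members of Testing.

Testing = {Dax, Gus}

From (2): Uma ∉ Testing.
Suppose Dax ∉ Testing: no assignment then satisfies all the clues, so Dax ∈ Testing.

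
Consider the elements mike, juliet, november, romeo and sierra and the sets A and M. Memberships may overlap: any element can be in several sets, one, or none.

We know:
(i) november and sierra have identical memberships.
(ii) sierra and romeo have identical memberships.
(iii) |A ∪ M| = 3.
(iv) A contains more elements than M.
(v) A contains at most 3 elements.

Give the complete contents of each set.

A = {november, romeo, sierra}; M = {}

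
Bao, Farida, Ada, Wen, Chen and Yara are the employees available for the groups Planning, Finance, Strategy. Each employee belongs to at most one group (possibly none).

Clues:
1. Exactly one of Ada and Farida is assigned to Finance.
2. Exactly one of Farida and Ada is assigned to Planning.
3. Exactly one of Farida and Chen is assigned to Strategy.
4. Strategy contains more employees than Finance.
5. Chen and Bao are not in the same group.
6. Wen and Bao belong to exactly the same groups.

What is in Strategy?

Strategy = {Chen, Yara}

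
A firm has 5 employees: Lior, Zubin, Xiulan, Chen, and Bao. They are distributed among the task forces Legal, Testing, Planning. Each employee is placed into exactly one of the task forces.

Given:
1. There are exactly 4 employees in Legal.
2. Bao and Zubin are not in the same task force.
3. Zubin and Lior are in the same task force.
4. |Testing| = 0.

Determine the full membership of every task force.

Legal = {Chen, Lior, Xiulan, Zubin}; Testing = {}; Planning = {Bao}

(4): Testing already has 0, so the rest are out.
Suppose Lior ∉ Legal: no assignment then satisfies all the clues, so Lior ∈ Legal.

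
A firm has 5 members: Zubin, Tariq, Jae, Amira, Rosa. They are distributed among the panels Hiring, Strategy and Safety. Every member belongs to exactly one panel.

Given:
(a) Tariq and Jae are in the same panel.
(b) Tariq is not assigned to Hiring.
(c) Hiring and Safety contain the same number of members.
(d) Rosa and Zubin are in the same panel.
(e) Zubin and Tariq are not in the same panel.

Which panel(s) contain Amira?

Amira: Strategy

From (b): Tariq ∉ Hiring.
(a): Jae matches Tariq: Jae ∉ Hiring.
Suppose Amira ∈ Hiring: no assignment then satisfies all the clues, so Amira ∉ Hiring.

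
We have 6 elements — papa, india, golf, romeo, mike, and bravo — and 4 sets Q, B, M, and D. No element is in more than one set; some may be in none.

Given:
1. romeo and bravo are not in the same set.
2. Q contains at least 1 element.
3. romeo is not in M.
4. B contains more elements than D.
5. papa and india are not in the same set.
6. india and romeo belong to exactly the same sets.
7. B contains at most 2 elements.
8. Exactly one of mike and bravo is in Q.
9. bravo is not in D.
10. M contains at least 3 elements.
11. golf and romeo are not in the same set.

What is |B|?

2

From (3): romeo ∉ M.
From (9): bravo ∉ D.
(6): india matches romeo: india ∉ M.
Suppose papa ∈ Q: no assignment then satisfies all the clues, so papa ∉ Q.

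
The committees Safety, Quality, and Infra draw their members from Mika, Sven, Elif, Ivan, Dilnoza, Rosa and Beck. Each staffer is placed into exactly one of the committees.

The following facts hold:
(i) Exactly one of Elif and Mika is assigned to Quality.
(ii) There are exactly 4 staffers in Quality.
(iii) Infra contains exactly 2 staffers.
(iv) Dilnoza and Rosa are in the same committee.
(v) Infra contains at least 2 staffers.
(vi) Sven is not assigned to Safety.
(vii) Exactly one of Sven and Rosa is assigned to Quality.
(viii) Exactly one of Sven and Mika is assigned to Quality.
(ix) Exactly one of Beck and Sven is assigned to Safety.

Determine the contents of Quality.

Quality = {Dilnoza, Ivan, Mika, Rosa}

From (vi): Sven ∉ Safety.
(ix) (exactly one): Beck ∈ Safety.
Suppose Mika ∉ Quality: no assignment then satisfies all the clues, so Mika ∈ Quality.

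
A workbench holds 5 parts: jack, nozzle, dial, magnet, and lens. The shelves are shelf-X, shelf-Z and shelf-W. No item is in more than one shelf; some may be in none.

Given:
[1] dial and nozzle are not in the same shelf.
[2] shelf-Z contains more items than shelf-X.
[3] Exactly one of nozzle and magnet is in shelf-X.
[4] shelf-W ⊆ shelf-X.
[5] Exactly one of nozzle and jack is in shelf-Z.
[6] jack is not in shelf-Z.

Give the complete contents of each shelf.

shelf-X = {magnet}; shelf-Z = {lens, nozzle}; shelf-W = {}

From (6): jack ∉ shelf-Z.
(5) (exactly one): nozzle ∈ shelf-Z.
(1): dial ∉ shelf-Z.
(3) (exactly one): magnet ∈ shelf-X.
Suppose jack ∈ shelf-X: no assignment then satisfies all the clues, so jack ∉ shelf-X.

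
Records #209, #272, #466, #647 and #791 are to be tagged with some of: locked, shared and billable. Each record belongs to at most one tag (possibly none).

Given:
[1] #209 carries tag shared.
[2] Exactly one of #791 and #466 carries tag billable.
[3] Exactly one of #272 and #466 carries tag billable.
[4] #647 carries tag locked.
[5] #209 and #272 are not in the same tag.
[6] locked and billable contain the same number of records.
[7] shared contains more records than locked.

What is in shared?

From (1): #209 ∈ shared.
From (4): #647 ∈ locked.
(5): #272 ∉ shared.
Suppose #466 ∈ shared: no assignment then satisfies all the clues, so #466 ∉ shared.

shared = {#209, #791}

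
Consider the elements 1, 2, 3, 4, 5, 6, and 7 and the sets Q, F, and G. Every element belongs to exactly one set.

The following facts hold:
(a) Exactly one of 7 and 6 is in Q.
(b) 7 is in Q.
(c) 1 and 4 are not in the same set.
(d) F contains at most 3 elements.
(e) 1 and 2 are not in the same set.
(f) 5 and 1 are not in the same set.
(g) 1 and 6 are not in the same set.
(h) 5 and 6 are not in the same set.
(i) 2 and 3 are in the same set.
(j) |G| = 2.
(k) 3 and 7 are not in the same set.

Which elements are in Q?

Q = {1, 7}

From (b): 7 ∈ Q.
(a) (exactly one): 6 ∉ Q.
(k): 3 ∉ Q.
(i): 2 matches 3: 2 ∉ Q.
Suppose 1 ∉ Q: no assignment then satisfies all the clues, so 1 ∈ Q.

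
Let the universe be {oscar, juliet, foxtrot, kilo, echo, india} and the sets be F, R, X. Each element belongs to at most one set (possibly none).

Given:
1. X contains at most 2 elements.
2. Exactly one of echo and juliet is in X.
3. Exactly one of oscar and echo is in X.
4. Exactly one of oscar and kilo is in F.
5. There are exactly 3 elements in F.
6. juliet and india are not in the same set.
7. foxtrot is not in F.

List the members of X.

From (7): foxtrot ∉ F.
Suppose oscar ∉ X: no assignment then satisfies all the clues, so oscar ∈ X.

X = {juliet, oscar}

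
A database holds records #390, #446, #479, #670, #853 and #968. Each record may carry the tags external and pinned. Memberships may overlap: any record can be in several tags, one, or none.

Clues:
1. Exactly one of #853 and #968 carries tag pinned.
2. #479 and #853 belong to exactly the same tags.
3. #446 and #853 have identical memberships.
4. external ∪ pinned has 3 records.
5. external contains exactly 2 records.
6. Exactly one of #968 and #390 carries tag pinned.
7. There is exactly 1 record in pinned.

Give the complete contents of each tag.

external = {#390, #670}; pinned = {#968}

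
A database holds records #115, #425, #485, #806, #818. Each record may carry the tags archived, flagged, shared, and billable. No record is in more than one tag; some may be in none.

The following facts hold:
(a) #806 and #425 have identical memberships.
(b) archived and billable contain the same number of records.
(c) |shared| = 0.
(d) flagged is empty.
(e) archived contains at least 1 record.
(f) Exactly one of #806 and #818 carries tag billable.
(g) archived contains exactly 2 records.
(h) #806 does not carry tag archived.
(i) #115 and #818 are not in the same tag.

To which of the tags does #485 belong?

#485: archived

From (h): #806 ∉ archived.
(a): #425 matches #806: #425 ∉ archived.
(c): shared already has 0, so the rest are out.
(d): flagged already has 0, so the rest are out.
Suppose #485 ∉ archived: no assignment then satisfies all the clues, so #485 ∈ archived.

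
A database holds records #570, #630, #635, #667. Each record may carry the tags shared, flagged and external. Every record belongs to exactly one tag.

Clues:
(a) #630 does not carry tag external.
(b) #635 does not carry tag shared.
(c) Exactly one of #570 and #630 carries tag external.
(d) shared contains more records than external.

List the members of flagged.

flagged = {#635}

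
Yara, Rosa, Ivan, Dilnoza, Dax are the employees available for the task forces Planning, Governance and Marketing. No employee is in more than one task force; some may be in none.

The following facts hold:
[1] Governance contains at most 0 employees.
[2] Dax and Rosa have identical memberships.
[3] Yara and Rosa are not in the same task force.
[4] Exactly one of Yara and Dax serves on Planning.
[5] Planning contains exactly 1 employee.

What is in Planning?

Planning = {Yara}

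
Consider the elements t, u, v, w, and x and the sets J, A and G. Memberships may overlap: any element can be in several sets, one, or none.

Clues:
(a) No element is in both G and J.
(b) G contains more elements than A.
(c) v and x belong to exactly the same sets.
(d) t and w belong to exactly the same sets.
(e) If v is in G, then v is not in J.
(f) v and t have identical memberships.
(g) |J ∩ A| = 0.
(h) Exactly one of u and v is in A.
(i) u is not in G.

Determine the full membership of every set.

From (i): u ∉ G.
Suppose t ∈ J: no assignment then satisfies all the clues, so t ∉ J.

J = {}; A = {u}; G = {t, v, w, x}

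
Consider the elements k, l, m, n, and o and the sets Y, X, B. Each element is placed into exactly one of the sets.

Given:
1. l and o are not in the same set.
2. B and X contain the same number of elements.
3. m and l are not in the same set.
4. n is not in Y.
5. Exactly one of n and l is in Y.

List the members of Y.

From (4): n ∉ Y.
(5) (exactly one): l ∈ Y.
(1): o ∉ Y.
(3): m ∉ Y.
Suppose k ∈ Y: no assignment then satisfies all the clues, so k ∉ Y.

Y = {l}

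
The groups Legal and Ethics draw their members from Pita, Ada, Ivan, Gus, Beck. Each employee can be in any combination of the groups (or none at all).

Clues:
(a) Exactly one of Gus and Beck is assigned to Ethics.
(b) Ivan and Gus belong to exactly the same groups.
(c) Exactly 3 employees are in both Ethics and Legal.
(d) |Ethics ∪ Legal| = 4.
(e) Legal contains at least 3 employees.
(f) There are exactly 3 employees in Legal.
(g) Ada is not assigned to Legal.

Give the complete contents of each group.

Legal = {Gus, Ivan, Pita}; Ethics = {Ada, Gus, Ivan, Pita}

From (g): Ada ∉ Legal.
Suppose Pita ∉ Legal: no assignment then satisfies all the clues, so Pita ∈ Legal.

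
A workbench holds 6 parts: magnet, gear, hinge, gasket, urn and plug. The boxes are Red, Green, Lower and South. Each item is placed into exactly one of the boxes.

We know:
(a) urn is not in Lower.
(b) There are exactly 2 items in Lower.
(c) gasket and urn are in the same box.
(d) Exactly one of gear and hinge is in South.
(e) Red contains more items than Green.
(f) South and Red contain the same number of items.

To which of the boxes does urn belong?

From (a): urn ∉ Lower.
(c): gasket matches urn: gasket ∉ Lower.
Suppose urn ∉ Red: no assignment then satisfies all the clues, so urn ∈ Red.

urn: Red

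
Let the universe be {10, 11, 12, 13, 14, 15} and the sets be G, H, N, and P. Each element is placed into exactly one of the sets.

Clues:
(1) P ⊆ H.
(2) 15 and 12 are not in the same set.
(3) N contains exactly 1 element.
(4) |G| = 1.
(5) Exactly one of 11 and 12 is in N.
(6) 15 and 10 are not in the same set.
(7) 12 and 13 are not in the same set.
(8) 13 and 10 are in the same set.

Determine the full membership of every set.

G = {15}; H = {10, 11, 13, 14}; N = {12}; P = {}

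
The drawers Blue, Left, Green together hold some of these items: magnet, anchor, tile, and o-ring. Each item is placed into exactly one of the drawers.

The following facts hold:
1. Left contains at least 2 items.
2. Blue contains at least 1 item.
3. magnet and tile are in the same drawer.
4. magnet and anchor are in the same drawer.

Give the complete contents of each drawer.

Blue = {o-ring}; Left = {anchor, magnet, tile}; Green = {}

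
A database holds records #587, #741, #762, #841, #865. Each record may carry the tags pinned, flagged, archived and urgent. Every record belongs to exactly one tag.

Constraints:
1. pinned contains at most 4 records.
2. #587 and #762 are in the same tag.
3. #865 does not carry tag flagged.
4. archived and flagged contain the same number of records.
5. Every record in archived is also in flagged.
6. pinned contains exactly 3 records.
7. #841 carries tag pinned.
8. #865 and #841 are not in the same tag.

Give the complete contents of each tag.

pinned = {#587, #762, #841}; flagged = {}; archived = {}; urgent = {#741, #865}

From (3): #865 ∉ flagged.
From (7): #841 ∈ pinned.
(5) contrapositive: #865 ∉ archived.
(8): #865 ∉ pinned.
Only one tag left: #865 ∈ urgent.
Suppose #587 ∉ pinned: no assignment then satisfies all the clues, so #587 ∈ pinned.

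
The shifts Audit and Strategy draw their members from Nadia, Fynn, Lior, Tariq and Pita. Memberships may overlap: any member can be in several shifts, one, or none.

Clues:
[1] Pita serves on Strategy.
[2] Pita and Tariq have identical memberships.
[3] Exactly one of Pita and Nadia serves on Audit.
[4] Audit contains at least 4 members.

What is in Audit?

Audit = {Fynn, Lior, Pita, Tariq}

From (1): Pita ∈ Strategy.
(2): Tariq matches Pita: Tariq ∈ Strategy.
Suppose Nadia ∈ Audit: no assignment then satisfies all the clues, so Nadia ∉ Audit.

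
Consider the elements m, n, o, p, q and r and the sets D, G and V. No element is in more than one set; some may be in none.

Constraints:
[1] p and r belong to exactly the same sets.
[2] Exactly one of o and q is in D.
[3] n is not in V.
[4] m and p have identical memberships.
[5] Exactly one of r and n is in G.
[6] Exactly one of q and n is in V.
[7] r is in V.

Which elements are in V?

V = {m, p, q, r}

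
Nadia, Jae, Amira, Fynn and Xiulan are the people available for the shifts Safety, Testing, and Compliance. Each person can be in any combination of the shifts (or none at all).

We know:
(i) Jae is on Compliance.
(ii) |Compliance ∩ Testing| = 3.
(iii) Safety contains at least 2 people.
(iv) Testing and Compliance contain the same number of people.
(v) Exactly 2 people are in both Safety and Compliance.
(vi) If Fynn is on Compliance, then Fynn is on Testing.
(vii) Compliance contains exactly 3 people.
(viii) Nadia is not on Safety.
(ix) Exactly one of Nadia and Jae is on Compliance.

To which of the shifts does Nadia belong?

From (i): Jae ∈ Compliance.
From (viii): Nadia ∉ Safety.
(ix) (exactly one): Nadia ∉ Compliance.
Suppose Nadia ∈ Testing: no assignment then satisfies all the clues, so Nadia ∉ Testing.

Nadia: none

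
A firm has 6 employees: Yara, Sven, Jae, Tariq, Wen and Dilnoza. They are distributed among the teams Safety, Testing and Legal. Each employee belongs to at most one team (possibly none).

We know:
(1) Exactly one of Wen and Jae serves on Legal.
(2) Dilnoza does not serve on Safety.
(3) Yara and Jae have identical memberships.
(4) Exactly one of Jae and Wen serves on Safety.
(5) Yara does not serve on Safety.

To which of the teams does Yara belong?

Yara: Legal

From (2): Dilnoza ∉ Safety.
From (5): Yara ∉ Safety.
(3): Jae matches Yara: Jae ∉ Safety.
(4) (exactly one): Wen ∈ Safety.
(1) (exactly one): Jae ∈ Legal.
(3): Yara matches Jae: Yara ∉ Testing.
(3): Yara matches Jae: Yara ∈ Legal.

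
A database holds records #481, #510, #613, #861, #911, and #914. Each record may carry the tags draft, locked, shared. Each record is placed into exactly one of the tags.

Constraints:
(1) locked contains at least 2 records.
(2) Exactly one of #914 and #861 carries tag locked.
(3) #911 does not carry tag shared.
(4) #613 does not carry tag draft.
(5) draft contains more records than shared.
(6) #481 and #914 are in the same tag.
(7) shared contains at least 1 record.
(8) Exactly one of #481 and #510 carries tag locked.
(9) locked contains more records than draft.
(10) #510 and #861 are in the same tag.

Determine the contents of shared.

shared = {#613}

From (3): #911 ∉ shared.
From (4): #613 ∉ draft.
Suppose #481 ∈ shared: no assignment then satisfies all the clues, so #481 ∉ shared.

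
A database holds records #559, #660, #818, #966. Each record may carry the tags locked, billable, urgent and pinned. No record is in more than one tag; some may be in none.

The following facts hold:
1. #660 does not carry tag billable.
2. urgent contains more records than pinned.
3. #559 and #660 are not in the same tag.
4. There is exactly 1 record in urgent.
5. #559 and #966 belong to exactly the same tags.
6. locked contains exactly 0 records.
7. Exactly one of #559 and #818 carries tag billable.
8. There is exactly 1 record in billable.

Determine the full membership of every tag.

From (1): #660 ∉ billable.
(6): locked already has 0, so the rest are out.
Suppose #559 ∈ billable: no assignment then satisfies all the clues, so #559 ∉ billable.

locked = {}; billable = {#818}; urgent = {#660}; pinned = {}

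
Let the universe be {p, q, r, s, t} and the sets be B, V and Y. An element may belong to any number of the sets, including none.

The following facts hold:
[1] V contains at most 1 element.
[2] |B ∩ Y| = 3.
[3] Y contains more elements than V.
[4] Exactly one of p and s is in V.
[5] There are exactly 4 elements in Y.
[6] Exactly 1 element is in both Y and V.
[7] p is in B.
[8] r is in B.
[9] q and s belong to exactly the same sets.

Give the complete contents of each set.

B = {p, q, r, s}; V = {p}; Y = {p, q, s, t}

From (7): p ∈ B.
From (8): r ∈ B.
Suppose p ∉ V: no assignment then satisfies all the clues, so p ∈ V.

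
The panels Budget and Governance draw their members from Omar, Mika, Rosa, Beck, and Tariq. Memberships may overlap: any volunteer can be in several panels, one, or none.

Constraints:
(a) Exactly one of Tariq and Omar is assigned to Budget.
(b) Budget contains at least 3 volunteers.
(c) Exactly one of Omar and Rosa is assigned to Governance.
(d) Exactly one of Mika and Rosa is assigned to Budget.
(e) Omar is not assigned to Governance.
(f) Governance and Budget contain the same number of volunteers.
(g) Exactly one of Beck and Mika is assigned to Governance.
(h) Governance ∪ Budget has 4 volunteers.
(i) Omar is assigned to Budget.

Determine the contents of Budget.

Budget = {Beck, Omar, Rosa}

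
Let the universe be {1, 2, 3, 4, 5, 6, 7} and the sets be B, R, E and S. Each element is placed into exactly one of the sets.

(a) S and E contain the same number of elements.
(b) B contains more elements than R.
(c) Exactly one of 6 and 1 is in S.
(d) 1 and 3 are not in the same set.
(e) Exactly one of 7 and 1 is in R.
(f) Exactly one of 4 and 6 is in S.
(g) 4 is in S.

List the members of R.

From (g): 4 ∈ S.
(f) (exactly one): 6 ∉ S.
(c) (exactly one): 1 ∈ S.
(d): 3 ∉ S.
(e) (exactly one): 7 ∈ R.
Suppose 2 ∈ R: no assignment then satisfies all the clues, so 2 ∉ R.

R = {7}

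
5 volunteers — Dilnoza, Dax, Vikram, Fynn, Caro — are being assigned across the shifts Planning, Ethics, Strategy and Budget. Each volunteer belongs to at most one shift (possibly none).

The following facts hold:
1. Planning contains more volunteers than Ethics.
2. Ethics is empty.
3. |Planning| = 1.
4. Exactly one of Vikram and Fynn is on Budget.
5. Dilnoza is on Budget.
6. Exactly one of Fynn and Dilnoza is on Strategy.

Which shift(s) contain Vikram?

From (5): Dilnoza ∈ Budget.
(2): Ethics already has 0, so the rest are out.
(6) (exactly one): Fynn ∈ Strategy.
(4) (exactly one): Vikram ∈ Budget.

Vikram: Budget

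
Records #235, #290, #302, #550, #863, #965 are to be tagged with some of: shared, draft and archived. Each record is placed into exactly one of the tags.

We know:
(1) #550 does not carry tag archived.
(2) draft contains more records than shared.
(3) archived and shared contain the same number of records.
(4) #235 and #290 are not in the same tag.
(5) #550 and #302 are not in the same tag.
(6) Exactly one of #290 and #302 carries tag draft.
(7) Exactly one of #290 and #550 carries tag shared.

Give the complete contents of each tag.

shared = {#550}; draft = {#235, #302, #863, #965}; archived = {#290}

From (1): #550 ∉ archived.
Suppose #235 ∈ shared: no assignment then satisfies all the clues, so #235 ∉ shared.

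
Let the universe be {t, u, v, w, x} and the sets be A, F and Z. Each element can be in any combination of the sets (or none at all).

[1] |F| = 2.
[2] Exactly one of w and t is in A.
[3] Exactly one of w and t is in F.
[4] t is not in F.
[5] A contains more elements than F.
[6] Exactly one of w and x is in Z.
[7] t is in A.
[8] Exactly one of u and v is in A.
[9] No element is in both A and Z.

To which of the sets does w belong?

From (4): t ∉ F.
From (7): t ∈ A.
(2) (exactly one): w ∉ A.
(3) (exactly one): w ∈ F.
(9) (disjoint): t ∉ Z.
Suppose w ∉ Z: no assignment then satisfies all the clues, so w ∈ Z.

w: F, Z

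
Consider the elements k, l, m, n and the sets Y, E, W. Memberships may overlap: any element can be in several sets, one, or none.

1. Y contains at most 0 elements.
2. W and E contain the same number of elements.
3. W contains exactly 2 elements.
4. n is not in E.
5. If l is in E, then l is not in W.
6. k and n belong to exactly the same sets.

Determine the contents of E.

E = {l, m}

From (4): n ∉ E.
(1): Y already has 0, so the rest are out.
(6): k matches n: k ∉ E.
Suppose l ∉ E: no assignment then satisfies all the clues, so l ∈ E.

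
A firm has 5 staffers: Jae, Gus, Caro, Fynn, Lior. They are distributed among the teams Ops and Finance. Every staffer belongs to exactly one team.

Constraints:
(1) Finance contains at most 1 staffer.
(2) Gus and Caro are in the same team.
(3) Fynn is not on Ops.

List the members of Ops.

Ops = {Caro, Gus, Jae, Lior}

From (3): Fynn ∉ Ops.
Only one team left: Fynn ∈ Finance.
(1): Finance already has 1, so the rest are out.
Only one team left: Jae ∈ Ops.
Only one team left: Gus ∈ Ops.
Only one team left: Caro ∈ Ops.
Only one team left: Lior ∈ Ops.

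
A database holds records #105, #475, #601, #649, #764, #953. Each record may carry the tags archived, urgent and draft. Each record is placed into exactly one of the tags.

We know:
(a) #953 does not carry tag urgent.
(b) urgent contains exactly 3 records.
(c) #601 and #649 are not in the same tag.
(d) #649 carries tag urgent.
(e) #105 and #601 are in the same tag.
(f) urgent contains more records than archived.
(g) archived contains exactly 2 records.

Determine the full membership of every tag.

archived = {#105, #601}; urgent = {#475, #649, #764}; draft = {#953}

From (a): #953 ∉ urgent.
From (d): #649 ∈ urgent.
(c): #601 ∉ urgent.
(e): #105 matches #601: #105 ∉ urgent.
(b): only 3 candidates remain for urgent, so all are in.
Suppose #105 ∉ archived: no assignment then satisfies all the clues, so #105 ∈ archived.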